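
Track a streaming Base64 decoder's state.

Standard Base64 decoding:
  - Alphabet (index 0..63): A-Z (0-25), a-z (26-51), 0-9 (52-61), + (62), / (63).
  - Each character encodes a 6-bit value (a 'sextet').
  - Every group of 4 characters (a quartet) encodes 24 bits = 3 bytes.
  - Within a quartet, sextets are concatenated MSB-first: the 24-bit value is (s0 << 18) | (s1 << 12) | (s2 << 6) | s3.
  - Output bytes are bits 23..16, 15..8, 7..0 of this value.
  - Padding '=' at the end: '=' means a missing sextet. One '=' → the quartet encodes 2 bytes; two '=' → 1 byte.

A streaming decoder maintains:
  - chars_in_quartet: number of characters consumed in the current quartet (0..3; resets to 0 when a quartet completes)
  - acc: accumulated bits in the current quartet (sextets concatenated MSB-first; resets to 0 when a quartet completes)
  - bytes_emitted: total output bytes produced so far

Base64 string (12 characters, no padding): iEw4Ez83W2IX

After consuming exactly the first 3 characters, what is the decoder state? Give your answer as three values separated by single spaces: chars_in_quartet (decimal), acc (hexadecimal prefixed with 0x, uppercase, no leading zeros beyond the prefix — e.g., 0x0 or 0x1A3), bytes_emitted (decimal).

Answer: 3 0x22130 0

Derivation:
After char 0 ('i'=34): chars_in_quartet=1 acc=0x22 bytes_emitted=0
After char 1 ('E'=4): chars_in_quartet=2 acc=0x884 bytes_emitted=0
After char 2 ('w'=48): chars_in_quartet=3 acc=0x22130 bytes_emitted=0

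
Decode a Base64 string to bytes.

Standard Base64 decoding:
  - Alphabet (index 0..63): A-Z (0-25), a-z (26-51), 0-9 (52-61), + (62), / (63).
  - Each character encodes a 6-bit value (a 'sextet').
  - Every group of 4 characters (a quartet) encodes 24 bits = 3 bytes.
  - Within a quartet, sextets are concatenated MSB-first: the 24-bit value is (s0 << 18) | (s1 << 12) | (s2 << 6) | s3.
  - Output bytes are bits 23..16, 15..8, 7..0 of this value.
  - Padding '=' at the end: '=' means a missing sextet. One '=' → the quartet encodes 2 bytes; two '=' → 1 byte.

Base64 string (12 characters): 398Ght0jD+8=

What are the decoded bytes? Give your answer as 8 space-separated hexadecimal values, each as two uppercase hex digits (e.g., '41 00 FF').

After char 0 ('3'=55): chars_in_quartet=1 acc=0x37 bytes_emitted=0
After char 1 ('9'=61): chars_in_quartet=2 acc=0xDFD bytes_emitted=0
After char 2 ('8'=60): chars_in_quartet=3 acc=0x37F7C bytes_emitted=0
After char 3 ('G'=6): chars_in_quartet=4 acc=0xDFDF06 -> emit DF DF 06, reset; bytes_emitted=3
After char 4 ('h'=33): chars_in_quartet=1 acc=0x21 bytes_emitted=3
After char 5 ('t'=45): chars_in_quartet=2 acc=0x86D bytes_emitted=3
After char 6 ('0'=52): chars_in_quartet=3 acc=0x21B74 bytes_emitted=3
After char 7 ('j'=35): chars_in_quartet=4 acc=0x86DD23 -> emit 86 DD 23, reset; bytes_emitted=6
After char 8 ('D'=3): chars_in_quartet=1 acc=0x3 bytes_emitted=6
After char 9 ('+'=62): chars_in_quartet=2 acc=0xFE bytes_emitted=6
After char 10 ('8'=60): chars_in_quartet=3 acc=0x3FBC bytes_emitted=6
Padding '=': partial quartet acc=0x3FBC -> emit 0F EF; bytes_emitted=8

Answer: DF DF 06 86 DD 23 0F EF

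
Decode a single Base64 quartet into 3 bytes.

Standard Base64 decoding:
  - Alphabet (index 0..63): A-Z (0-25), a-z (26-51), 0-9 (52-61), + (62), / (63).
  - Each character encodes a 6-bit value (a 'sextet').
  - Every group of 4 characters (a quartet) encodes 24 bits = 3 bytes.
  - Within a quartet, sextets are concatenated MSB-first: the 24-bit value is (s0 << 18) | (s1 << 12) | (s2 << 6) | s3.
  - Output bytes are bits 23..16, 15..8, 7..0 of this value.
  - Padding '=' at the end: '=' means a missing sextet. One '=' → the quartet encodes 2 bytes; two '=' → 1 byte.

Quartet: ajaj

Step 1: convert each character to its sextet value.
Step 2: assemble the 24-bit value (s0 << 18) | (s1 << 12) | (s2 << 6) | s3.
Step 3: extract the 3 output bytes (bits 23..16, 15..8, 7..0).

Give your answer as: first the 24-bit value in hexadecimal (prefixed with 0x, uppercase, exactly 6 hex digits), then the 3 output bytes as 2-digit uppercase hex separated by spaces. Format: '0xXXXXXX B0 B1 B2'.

Sextets: a=26, j=35, a=26, j=35
24-bit: (26<<18) | (35<<12) | (26<<6) | 35
      = 0x680000 | 0x023000 | 0x000680 | 0x000023
      = 0x6A36A3
Bytes: (v>>16)&0xFF=6A, (v>>8)&0xFF=36, v&0xFF=A3

Answer: 0x6A36A3 6A 36 A3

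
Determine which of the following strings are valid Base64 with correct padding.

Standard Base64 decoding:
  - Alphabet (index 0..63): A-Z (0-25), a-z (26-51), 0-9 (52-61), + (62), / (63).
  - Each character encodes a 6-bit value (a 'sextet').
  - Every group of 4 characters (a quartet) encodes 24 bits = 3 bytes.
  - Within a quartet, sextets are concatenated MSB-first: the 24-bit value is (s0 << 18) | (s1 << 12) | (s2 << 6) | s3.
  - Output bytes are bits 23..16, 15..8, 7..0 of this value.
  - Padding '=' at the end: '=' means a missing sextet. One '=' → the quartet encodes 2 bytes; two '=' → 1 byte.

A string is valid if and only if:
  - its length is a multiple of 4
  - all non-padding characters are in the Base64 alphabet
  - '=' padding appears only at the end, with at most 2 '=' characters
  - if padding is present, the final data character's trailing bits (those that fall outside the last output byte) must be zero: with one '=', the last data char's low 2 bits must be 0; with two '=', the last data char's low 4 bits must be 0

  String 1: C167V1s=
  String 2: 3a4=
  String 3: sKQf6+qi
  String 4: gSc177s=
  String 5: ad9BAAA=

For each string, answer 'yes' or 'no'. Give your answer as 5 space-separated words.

Answer: yes yes yes yes yes

Derivation:
String 1: 'C167V1s=' → valid
String 2: '3a4=' → valid
String 3: 'sKQf6+qi' → valid
String 4: 'gSc177s=' → valid
String 5: 'ad9BAAA=' → valid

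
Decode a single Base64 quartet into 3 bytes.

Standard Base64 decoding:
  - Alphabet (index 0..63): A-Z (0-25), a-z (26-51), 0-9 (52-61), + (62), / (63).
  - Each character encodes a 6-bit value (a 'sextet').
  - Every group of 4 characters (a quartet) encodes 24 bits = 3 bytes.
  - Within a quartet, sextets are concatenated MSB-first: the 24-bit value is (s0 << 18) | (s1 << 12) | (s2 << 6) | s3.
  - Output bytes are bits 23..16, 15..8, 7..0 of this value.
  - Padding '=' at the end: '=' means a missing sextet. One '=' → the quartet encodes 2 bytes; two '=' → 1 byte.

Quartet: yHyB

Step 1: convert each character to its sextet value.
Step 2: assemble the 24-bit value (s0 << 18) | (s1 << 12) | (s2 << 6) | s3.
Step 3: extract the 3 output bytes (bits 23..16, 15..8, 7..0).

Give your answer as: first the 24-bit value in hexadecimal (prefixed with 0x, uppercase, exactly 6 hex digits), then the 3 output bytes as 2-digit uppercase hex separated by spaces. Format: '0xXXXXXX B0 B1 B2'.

Sextets: y=50, H=7, y=50, B=1
24-bit: (50<<18) | (7<<12) | (50<<6) | 1
      = 0xC80000 | 0x007000 | 0x000C80 | 0x000001
      = 0xC87C81
Bytes: (v>>16)&0xFF=C8, (v>>8)&0xFF=7C, v&0xFF=81

Answer: 0xC87C81 C8 7C 81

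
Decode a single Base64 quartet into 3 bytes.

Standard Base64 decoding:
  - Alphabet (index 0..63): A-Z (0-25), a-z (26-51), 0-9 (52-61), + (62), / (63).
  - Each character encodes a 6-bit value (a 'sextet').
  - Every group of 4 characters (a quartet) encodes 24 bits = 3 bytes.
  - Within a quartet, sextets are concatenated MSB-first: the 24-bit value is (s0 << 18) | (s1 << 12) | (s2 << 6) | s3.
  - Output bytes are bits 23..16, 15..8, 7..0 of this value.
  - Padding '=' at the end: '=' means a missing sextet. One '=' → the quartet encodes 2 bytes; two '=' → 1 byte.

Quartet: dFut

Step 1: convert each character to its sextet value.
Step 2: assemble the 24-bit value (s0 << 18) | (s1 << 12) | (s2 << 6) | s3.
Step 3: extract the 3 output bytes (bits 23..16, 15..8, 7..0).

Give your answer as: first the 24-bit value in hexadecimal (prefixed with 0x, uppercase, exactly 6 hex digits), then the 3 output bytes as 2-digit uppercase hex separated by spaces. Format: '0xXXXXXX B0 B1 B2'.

Answer: 0x745BAD 74 5B AD

Derivation:
Sextets: d=29, F=5, u=46, t=45
24-bit: (29<<18) | (5<<12) | (46<<6) | 45
      = 0x740000 | 0x005000 | 0x000B80 | 0x00002D
      = 0x745BAD
Bytes: (v>>16)&0xFF=74, (v>>8)&0xFF=5B, v&0xFF=AD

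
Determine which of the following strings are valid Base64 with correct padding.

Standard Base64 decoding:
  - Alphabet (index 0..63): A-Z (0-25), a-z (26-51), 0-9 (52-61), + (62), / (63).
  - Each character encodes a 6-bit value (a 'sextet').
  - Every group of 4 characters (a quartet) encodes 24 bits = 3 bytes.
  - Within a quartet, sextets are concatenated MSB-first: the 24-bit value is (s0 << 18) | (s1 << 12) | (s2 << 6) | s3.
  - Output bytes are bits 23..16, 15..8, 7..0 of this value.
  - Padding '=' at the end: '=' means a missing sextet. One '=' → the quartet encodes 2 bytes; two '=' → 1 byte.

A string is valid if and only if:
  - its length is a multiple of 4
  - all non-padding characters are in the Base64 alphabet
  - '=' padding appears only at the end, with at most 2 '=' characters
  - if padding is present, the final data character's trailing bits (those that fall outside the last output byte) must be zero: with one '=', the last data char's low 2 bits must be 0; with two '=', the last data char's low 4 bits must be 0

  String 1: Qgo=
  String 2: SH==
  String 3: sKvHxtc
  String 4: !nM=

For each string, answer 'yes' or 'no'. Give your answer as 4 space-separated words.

Answer: yes no no no

Derivation:
String 1: 'Qgo=' → valid
String 2: 'SH==' → invalid (bad trailing bits)
String 3: 'sKvHxtc' → invalid (len=7 not mult of 4)
String 4: '!nM=' → invalid (bad char(s): ['!'])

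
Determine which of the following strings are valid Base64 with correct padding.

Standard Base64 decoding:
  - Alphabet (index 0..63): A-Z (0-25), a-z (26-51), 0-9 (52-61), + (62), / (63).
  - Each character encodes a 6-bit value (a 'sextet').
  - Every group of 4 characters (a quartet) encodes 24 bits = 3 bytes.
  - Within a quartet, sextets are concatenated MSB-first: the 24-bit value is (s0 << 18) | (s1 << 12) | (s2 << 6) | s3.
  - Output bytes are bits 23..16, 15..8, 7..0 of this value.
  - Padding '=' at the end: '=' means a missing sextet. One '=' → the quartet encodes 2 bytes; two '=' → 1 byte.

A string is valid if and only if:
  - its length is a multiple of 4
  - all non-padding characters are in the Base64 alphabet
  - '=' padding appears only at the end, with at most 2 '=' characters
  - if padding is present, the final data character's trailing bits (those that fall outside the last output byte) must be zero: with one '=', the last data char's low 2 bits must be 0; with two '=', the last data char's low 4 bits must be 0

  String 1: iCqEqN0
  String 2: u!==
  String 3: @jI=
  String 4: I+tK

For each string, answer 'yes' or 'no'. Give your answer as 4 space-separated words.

String 1: 'iCqEqN0' → invalid (len=7 not mult of 4)
String 2: 'u!==' → invalid (bad char(s): ['!'])
String 3: '@jI=' → invalid (bad char(s): ['@'])
String 4: 'I+tK' → valid

Answer: no no no yes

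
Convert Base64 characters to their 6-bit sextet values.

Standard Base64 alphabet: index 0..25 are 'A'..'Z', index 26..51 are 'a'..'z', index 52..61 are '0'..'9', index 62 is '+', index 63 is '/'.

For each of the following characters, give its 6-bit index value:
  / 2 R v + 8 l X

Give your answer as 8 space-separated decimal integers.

Answer: 63 54 17 47 62 60 37 23

Derivation:
'/': index 63
'2': 0..9 range, 52 + ord('2') − ord('0') = 54
'R': A..Z range, ord('R') − ord('A') = 17
'v': a..z range, 26 + ord('v') − ord('a') = 47
'+': index 62
'8': 0..9 range, 52 + ord('8') − ord('0') = 60
'l': a..z range, 26 + ord('l') − ord('a') = 37
'X': A..Z range, ord('X') − ord('A') = 23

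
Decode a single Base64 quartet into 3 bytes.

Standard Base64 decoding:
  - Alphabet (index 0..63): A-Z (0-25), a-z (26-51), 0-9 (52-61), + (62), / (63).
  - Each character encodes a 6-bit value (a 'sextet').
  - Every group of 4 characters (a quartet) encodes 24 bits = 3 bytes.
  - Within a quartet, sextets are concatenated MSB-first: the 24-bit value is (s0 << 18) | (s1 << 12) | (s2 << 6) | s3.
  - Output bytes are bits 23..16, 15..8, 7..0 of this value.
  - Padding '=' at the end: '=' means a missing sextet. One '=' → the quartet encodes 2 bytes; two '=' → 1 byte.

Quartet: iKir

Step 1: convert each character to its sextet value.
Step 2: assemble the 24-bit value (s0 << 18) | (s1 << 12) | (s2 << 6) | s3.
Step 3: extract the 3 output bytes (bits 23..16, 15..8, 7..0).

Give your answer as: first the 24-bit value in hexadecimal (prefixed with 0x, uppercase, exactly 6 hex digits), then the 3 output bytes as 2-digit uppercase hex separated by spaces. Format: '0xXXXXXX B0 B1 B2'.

Sextets: i=34, K=10, i=34, r=43
24-bit: (34<<18) | (10<<12) | (34<<6) | 43
      = 0x880000 | 0x00A000 | 0x000880 | 0x00002B
      = 0x88A8AB
Bytes: (v>>16)&0xFF=88, (v>>8)&0xFF=A8, v&0xFF=AB

Answer: 0x88A8AB 88 A8 AB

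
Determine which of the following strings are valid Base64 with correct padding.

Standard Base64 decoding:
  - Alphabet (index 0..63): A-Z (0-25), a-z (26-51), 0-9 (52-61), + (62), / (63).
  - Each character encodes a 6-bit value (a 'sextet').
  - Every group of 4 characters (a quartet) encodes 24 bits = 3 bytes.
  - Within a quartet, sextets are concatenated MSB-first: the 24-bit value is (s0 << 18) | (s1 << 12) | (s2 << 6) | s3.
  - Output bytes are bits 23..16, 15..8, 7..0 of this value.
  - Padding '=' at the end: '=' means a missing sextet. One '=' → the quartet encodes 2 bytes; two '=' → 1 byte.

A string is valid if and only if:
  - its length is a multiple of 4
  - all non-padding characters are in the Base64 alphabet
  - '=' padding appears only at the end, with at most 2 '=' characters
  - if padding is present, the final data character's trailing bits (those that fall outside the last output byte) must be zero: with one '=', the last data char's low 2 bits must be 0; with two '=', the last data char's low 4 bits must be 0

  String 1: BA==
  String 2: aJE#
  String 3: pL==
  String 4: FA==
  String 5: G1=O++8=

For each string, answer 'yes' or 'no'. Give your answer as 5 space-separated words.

String 1: 'BA==' → valid
String 2: 'aJE#' → invalid (bad char(s): ['#'])
String 3: 'pL==' → invalid (bad trailing bits)
String 4: 'FA==' → valid
String 5: 'G1=O++8=' → invalid (bad char(s): ['=']; '=' in middle)

Answer: yes no no yes no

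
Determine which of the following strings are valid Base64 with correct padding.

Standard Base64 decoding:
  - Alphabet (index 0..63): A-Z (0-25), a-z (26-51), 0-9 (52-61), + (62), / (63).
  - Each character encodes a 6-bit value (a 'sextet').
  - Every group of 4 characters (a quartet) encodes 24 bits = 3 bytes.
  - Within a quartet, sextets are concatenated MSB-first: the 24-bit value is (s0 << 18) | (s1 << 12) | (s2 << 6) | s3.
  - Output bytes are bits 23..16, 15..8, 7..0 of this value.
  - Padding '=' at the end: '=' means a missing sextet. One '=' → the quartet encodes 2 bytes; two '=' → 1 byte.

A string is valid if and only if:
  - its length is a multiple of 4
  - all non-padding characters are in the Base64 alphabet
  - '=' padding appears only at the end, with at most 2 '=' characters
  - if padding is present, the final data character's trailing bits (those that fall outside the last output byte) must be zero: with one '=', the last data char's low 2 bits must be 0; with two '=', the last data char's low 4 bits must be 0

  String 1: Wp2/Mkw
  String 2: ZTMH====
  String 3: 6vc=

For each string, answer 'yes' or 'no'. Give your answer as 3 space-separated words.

String 1: 'Wp2/Mkw' → invalid (len=7 not mult of 4)
String 2: 'ZTMH====' → invalid (4 pad chars (max 2))
String 3: '6vc=' → valid

Answer: no no yes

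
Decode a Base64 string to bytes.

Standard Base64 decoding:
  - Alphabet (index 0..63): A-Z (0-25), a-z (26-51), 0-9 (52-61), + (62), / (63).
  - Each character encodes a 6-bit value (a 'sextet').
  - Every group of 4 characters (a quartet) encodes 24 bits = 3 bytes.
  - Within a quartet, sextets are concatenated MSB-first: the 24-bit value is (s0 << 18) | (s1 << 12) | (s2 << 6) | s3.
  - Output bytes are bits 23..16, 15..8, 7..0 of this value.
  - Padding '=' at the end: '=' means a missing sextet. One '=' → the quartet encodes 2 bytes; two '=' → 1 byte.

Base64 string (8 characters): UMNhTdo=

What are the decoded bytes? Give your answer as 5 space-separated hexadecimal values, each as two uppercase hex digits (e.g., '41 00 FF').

After char 0 ('U'=20): chars_in_quartet=1 acc=0x14 bytes_emitted=0
After char 1 ('M'=12): chars_in_quartet=2 acc=0x50C bytes_emitted=0
After char 2 ('N'=13): chars_in_quartet=3 acc=0x1430D bytes_emitted=0
After char 3 ('h'=33): chars_in_quartet=4 acc=0x50C361 -> emit 50 C3 61, reset; bytes_emitted=3
After char 4 ('T'=19): chars_in_quartet=1 acc=0x13 bytes_emitted=3
After char 5 ('d'=29): chars_in_quartet=2 acc=0x4DD bytes_emitted=3
After char 6 ('o'=40): chars_in_quartet=3 acc=0x13768 bytes_emitted=3
Padding '=': partial quartet acc=0x13768 -> emit 4D DA; bytes_emitted=5

Answer: 50 C3 61 4D DA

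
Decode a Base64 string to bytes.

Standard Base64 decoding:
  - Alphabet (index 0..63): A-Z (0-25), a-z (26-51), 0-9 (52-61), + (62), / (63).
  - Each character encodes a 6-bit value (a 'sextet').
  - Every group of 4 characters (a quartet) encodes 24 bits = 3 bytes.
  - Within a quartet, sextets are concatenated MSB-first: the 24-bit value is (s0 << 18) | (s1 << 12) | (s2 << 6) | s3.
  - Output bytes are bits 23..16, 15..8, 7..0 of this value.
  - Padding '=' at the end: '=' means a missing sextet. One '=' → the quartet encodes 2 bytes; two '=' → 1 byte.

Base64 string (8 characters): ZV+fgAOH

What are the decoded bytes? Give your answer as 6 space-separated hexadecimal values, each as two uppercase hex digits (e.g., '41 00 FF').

After char 0 ('Z'=25): chars_in_quartet=1 acc=0x19 bytes_emitted=0
After char 1 ('V'=21): chars_in_quartet=2 acc=0x655 bytes_emitted=0
After char 2 ('+'=62): chars_in_quartet=3 acc=0x1957E bytes_emitted=0
After char 3 ('f'=31): chars_in_quartet=4 acc=0x655F9F -> emit 65 5F 9F, reset; bytes_emitted=3
After char 4 ('g'=32): chars_in_quartet=1 acc=0x20 bytes_emitted=3
After char 5 ('A'=0): chars_in_quartet=2 acc=0x800 bytes_emitted=3
After char 6 ('O'=14): chars_in_quartet=3 acc=0x2000E bytes_emitted=3
After char 7 ('H'=7): chars_in_quartet=4 acc=0x800387 -> emit 80 03 87, reset; bytes_emitted=6

Answer: 65 5F 9F 80 03 87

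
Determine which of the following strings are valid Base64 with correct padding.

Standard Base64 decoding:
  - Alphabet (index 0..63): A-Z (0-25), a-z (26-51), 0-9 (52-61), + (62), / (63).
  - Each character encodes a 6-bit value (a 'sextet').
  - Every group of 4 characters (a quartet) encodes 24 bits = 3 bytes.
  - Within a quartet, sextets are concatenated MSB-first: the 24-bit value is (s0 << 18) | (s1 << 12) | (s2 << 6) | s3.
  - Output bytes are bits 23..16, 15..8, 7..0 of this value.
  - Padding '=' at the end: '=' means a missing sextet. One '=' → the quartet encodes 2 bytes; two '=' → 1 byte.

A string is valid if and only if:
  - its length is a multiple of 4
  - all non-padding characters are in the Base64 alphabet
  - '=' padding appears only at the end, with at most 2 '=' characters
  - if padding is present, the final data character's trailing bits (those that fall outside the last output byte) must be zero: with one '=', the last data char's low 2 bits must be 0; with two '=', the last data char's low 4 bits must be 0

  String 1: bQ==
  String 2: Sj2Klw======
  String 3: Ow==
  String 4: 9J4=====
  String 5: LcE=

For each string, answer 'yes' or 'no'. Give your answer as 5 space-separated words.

Answer: yes no yes no yes

Derivation:
String 1: 'bQ==' → valid
String 2: 'Sj2Klw======' → invalid (6 pad chars (max 2))
String 3: 'Ow==' → valid
String 4: '9J4=====' → invalid (5 pad chars (max 2))
String 5: 'LcE=' → valid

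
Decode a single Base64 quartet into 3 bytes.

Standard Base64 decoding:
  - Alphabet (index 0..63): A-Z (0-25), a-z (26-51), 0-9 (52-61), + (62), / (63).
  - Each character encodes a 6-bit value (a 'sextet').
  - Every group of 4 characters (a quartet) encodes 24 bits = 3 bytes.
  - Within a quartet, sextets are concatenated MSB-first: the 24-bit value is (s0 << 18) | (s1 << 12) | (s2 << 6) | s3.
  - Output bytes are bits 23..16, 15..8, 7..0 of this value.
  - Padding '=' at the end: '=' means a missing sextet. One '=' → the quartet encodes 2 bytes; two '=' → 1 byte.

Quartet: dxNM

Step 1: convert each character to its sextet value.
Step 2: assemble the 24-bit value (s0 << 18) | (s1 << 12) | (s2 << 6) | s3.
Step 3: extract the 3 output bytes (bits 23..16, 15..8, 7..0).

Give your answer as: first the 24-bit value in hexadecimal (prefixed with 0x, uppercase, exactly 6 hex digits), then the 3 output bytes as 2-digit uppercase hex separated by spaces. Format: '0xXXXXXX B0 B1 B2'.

Sextets: d=29, x=49, N=13, M=12
24-bit: (29<<18) | (49<<12) | (13<<6) | 12
      = 0x740000 | 0x031000 | 0x000340 | 0x00000C
      = 0x77134C
Bytes: (v>>16)&0xFF=77, (v>>8)&0xFF=13, v&0xFF=4C

Answer: 0x77134C 77 13 4C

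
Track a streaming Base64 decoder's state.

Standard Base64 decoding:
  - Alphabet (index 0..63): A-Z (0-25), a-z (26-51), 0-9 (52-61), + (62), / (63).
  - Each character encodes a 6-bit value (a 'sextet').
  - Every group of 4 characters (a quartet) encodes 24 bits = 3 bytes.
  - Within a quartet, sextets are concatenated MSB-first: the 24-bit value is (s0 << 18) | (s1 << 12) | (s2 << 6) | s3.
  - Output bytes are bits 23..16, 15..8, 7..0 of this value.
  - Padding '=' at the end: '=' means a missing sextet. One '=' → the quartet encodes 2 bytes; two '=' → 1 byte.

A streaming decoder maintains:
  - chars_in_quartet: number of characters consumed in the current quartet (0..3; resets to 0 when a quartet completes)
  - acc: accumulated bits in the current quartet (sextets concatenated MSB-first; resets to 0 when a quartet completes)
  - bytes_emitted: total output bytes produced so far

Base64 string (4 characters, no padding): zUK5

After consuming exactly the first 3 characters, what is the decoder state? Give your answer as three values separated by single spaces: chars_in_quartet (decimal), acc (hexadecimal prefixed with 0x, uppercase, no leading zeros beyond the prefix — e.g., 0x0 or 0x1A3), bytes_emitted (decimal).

After char 0 ('z'=51): chars_in_quartet=1 acc=0x33 bytes_emitted=0
After char 1 ('U'=20): chars_in_quartet=2 acc=0xCD4 bytes_emitted=0
After char 2 ('K'=10): chars_in_quartet=3 acc=0x3350A bytes_emitted=0

Answer: 3 0x3350A 0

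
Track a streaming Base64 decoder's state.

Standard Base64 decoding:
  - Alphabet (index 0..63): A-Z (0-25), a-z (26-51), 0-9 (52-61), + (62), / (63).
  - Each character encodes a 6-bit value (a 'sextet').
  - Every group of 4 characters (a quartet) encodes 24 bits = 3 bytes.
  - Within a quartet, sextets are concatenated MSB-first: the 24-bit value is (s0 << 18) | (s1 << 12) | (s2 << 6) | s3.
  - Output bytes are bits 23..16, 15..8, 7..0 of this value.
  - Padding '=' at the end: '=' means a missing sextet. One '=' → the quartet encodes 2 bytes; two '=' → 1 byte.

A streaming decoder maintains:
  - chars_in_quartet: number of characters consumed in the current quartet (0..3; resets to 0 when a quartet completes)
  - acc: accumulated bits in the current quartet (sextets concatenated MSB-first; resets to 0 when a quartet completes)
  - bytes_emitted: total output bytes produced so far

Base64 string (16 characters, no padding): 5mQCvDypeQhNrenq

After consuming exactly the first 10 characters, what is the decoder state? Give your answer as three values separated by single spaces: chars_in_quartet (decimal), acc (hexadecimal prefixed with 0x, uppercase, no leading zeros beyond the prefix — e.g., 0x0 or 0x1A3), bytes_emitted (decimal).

Answer: 2 0x790 6

Derivation:
After char 0 ('5'=57): chars_in_quartet=1 acc=0x39 bytes_emitted=0
After char 1 ('m'=38): chars_in_quartet=2 acc=0xE66 bytes_emitted=0
After char 2 ('Q'=16): chars_in_quartet=3 acc=0x39990 bytes_emitted=0
After char 3 ('C'=2): chars_in_quartet=4 acc=0xE66402 -> emit E6 64 02, reset; bytes_emitted=3
After char 4 ('v'=47): chars_in_quartet=1 acc=0x2F bytes_emitted=3
After char 5 ('D'=3): chars_in_quartet=2 acc=0xBC3 bytes_emitted=3
After char 6 ('y'=50): chars_in_quartet=3 acc=0x2F0F2 bytes_emitted=3
After char 7 ('p'=41): chars_in_quartet=4 acc=0xBC3CA9 -> emit BC 3C A9, reset; bytes_emitted=6
After char 8 ('e'=30): chars_in_quartet=1 acc=0x1E bytes_emitted=6
After char 9 ('Q'=16): chars_in_quartet=2 acc=0x790 bytes_emitted=6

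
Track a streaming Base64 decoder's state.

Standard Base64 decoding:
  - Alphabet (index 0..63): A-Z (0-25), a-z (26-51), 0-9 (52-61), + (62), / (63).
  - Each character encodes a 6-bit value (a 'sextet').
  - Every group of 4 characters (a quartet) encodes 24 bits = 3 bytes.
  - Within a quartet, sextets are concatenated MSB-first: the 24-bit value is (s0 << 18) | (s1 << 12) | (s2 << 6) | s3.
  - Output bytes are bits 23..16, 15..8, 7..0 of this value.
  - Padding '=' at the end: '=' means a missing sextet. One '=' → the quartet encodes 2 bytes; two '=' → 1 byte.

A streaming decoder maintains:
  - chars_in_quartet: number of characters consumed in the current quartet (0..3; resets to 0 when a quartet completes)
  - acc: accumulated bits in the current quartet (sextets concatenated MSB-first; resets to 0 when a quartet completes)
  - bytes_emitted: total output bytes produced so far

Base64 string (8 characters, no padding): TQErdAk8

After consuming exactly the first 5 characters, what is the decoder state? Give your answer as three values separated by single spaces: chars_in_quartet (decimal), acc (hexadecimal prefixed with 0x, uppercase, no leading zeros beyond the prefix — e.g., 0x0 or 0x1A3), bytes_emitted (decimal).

After char 0 ('T'=19): chars_in_quartet=1 acc=0x13 bytes_emitted=0
After char 1 ('Q'=16): chars_in_quartet=2 acc=0x4D0 bytes_emitted=0
After char 2 ('E'=4): chars_in_quartet=3 acc=0x13404 bytes_emitted=0
After char 3 ('r'=43): chars_in_quartet=4 acc=0x4D012B -> emit 4D 01 2B, reset; bytes_emitted=3
After char 4 ('d'=29): chars_in_quartet=1 acc=0x1D bytes_emitted=3

Answer: 1 0x1D 3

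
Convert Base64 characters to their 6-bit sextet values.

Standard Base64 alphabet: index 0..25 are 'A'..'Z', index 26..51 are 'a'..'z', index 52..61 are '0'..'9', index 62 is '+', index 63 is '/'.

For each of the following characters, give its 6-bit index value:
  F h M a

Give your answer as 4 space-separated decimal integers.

'F': A..Z range, ord('F') − ord('A') = 5
'h': a..z range, 26 + ord('h') − ord('a') = 33
'M': A..Z range, ord('M') − ord('A') = 12
'a': a..z range, 26 + ord('a') − ord('a') = 26

Answer: 5 33 12 26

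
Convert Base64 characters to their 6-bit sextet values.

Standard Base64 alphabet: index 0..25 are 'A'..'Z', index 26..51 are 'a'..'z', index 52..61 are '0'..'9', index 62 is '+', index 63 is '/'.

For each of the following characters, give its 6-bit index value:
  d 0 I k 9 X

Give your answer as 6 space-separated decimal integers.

Answer: 29 52 8 36 61 23

Derivation:
'd': a..z range, 26 + ord('d') − ord('a') = 29
'0': 0..9 range, 52 + ord('0') − ord('0') = 52
'I': A..Z range, ord('I') − ord('A') = 8
'k': a..z range, 26 + ord('k') − ord('a') = 36
'9': 0..9 range, 52 + ord('9') − ord('0') = 61
'X': A..Z range, ord('X') − ord('A') = 23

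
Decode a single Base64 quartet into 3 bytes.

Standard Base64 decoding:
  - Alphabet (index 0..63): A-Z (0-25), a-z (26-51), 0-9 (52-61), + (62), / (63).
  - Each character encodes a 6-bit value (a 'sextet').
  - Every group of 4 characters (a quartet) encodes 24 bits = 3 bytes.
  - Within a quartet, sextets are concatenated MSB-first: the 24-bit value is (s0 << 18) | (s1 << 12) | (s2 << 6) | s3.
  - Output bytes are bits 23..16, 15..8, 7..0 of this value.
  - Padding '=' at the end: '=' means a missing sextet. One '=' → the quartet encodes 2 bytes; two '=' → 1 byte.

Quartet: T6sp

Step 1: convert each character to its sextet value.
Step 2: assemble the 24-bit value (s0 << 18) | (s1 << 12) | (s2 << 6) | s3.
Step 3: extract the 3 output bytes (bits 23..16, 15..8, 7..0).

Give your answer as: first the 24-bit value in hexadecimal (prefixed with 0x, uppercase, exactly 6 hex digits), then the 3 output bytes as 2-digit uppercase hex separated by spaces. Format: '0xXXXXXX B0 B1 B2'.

Answer: 0x4FAB29 4F AB 29

Derivation:
Sextets: T=19, 6=58, s=44, p=41
24-bit: (19<<18) | (58<<12) | (44<<6) | 41
      = 0x4C0000 | 0x03A000 | 0x000B00 | 0x000029
      = 0x4FAB29
Bytes: (v>>16)&0xFF=4F, (v>>8)&0xFF=AB, v&0xFF=29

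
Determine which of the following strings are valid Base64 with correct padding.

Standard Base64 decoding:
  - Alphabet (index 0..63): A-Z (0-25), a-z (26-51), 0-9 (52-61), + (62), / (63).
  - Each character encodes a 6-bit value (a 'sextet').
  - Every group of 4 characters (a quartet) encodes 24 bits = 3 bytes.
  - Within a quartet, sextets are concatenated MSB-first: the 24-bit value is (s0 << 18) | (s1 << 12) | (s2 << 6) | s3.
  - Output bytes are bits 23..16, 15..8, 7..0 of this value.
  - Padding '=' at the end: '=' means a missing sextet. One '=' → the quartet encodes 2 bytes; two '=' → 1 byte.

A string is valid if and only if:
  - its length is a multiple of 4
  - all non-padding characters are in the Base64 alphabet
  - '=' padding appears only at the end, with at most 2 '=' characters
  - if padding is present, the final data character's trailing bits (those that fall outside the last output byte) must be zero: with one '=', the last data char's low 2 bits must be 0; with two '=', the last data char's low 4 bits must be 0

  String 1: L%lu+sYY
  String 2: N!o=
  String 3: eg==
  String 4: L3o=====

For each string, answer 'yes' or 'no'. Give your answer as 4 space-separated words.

String 1: 'L%lu+sYY' → invalid (bad char(s): ['%'])
String 2: 'N!o=' → invalid (bad char(s): ['!'])
String 3: 'eg==' → valid
String 4: 'L3o=====' → invalid (5 pad chars (max 2))

Answer: no no yes no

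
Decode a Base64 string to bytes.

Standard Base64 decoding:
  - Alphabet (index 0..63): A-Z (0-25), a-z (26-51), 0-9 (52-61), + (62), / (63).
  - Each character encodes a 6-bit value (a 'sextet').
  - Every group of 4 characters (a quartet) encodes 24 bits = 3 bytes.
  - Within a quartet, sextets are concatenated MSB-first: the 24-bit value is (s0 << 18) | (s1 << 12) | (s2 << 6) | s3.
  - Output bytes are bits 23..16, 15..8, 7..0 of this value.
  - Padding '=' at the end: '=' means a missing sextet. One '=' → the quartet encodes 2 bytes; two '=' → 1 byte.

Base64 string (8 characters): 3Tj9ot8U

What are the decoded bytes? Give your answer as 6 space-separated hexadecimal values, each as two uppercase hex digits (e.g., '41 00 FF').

After char 0 ('3'=55): chars_in_quartet=1 acc=0x37 bytes_emitted=0
After char 1 ('T'=19): chars_in_quartet=2 acc=0xDD3 bytes_emitted=0
After char 2 ('j'=35): chars_in_quartet=3 acc=0x374E3 bytes_emitted=0
After char 3 ('9'=61): chars_in_quartet=4 acc=0xDD38FD -> emit DD 38 FD, reset; bytes_emitted=3
After char 4 ('o'=40): chars_in_quartet=1 acc=0x28 bytes_emitted=3
After char 5 ('t'=45): chars_in_quartet=2 acc=0xA2D bytes_emitted=3
After char 6 ('8'=60): chars_in_quartet=3 acc=0x28B7C bytes_emitted=3
After char 7 ('U'=20): chars_in_quartet=4 acc=0xA2DF14 -> emit A2 DF 14, reset; bytes_emitted=6

Answer: DD 38 FD A2 DF 14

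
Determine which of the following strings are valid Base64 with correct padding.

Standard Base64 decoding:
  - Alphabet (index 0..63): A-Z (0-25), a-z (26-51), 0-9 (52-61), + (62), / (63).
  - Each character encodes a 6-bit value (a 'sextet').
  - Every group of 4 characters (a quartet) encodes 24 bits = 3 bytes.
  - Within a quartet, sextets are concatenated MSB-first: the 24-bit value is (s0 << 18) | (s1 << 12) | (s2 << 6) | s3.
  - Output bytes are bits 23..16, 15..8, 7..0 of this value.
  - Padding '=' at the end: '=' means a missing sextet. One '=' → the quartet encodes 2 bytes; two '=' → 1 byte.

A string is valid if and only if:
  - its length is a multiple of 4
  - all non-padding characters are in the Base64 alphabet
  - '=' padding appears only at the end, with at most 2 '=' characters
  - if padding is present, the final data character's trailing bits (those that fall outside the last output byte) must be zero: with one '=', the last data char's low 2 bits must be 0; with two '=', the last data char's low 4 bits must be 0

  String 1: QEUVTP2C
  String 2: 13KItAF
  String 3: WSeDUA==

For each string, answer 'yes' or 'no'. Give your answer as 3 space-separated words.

String 1: 'QEUVTP2C' → valid
String 2: '13KItAF' → invalid (len=7 not mult of 4)
String 3: 'WSeDUA==' → valid

Answer: yes no yes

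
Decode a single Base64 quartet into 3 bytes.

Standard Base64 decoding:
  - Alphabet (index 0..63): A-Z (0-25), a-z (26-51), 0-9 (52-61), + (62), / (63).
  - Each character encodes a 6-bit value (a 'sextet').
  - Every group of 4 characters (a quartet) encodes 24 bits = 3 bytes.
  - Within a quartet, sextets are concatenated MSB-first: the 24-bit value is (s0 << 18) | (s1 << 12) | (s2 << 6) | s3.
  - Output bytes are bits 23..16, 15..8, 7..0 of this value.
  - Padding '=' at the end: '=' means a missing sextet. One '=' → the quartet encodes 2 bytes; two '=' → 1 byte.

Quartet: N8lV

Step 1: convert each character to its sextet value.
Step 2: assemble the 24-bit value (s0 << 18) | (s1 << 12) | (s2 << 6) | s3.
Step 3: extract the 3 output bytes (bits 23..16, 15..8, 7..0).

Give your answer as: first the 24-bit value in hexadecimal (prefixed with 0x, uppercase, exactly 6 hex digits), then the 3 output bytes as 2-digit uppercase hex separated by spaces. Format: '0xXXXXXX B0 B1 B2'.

Answer: 0x37C955 37 C9 55

Derivation:
Sextets: N=13, 8=60, l=37, V=21
24-bit: (13<<18) | (60<<12) | (37<<6) | 21
      = 0x340000 | 0x03C000 | 0x000940 | 0x000015
      = 0x37C955
Bytes: (v>>16)&0xFF=37, (v>>8)&0xFF=C9, v&0xFF=55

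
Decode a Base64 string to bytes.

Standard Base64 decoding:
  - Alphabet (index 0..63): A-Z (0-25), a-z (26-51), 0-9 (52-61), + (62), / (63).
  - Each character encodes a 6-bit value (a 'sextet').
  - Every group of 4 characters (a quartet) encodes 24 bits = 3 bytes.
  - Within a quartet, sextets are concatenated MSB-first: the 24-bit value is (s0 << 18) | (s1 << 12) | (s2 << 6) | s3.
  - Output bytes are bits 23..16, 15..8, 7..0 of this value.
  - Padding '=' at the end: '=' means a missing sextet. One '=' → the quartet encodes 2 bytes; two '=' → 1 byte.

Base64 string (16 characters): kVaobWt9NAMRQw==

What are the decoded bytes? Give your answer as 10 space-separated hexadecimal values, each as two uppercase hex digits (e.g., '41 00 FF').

After char 0 ('k'=36): chars_in_quartet=1 acc=0x24 bytes_emitted=0
After char 1 ('V'=21): chars_in_quartet=2 acc=0x915 bytes_emitted=0
After char 2 ('a'=26): chars_in_quartet=3 acc=0x2455A bytes_emitted=0
After char 3 ('o'=40): chars_in_quartet=4 acc=0x9156A8 -> emit 91 56 A8, reset; bytes_emitted=3
After char 4 ('b'=27): chars_in_quartet=1 acc=0x1B bytes_emitted=3
After char 5 ('W'=22): chars_in_quartet=2 acc=0x6D6 bytes_emitted=3
After char 6 ('t'=45): chars_in_quartet=3 acc=0x1B5AD bytes_emitted=3
After char 7 ('9'=61): chars_in_quartet=4 acc=0x6D6B7D -> emit 6D 6B 7D, reset; bytes_emitted=6
After char 8 ('N'=13): chars_in_quartet=1 acc=0xD bytes_emitted=6
After char 9 ('A'=0): chars_in_quartet=2 acc=0x340 bytes_emitted=6
After char 10 ('M'=12): chars_in_quartet=3 acc=0xD00C bytes_emitted=6
After char 11 ('R'=17): chars_in_quartet=4 acc=0x340311 -> emit 34 03 11, reset; bytes_emitted=9
After char 12 ('Q'=16): chars_in_quartet=1 acc=0x10 bytes_emitted=9
After char 13 ('w'=48): chars_in_quartet=2 acc=0x430 bytes_emitted=9
Padding '==': partial quartet acc=0x430 -> emit 43; bytes_emitted=10

Answer: 91 56 A8 6D 6B 7D 34 03 11 43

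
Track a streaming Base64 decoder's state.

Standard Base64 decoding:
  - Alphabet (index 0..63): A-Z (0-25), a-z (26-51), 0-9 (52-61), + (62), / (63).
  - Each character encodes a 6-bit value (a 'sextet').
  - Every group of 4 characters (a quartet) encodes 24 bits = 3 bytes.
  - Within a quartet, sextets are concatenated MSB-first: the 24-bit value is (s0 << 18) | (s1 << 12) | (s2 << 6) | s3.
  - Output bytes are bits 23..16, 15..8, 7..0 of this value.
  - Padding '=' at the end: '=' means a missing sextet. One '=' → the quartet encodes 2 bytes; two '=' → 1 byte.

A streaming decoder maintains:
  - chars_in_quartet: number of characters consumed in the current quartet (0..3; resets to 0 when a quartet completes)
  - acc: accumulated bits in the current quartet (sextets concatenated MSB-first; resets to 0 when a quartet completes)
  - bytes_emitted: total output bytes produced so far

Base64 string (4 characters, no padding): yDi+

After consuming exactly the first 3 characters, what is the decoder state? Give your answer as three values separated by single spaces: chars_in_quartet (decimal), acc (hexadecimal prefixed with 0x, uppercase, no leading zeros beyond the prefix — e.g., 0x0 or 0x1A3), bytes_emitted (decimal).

After char 0 ('y'=50): chars_in_quartet=1 acc=0x32 bytes_emitted=0
After char 1 ('D'=3): chars_in_quartet=2 acc=0xC83 bytes_emitted=0
After char 2 ('i'=34): chars_in_quartet=3 acc=0x320E2 bytes_emitted=0

Answer: 3 0x320E2 0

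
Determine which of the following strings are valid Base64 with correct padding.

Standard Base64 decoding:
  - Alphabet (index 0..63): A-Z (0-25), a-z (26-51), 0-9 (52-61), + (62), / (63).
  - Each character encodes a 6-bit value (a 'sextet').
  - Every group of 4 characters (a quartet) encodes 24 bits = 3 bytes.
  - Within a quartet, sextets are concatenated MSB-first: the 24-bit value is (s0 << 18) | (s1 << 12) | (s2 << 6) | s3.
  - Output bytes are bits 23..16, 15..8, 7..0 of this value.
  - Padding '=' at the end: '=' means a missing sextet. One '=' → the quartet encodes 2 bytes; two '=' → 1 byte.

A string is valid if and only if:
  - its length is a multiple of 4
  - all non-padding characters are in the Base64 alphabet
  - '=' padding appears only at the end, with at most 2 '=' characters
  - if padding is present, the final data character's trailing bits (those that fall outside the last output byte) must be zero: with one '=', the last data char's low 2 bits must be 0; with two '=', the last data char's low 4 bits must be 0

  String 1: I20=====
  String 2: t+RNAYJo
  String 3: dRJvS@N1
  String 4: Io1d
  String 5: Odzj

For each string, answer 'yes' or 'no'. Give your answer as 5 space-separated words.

String 1: 'I20=====' → invalid (5 pad chars (max 2))
String 2: 't+RNAYJo' → valid
String 3: 'dRJvS@N1' → invalid (bad char(s): ['@'])
String 4: 'Io1d' → valid
String 5: 'Odzj' → valid

Answer: no yes no yes yes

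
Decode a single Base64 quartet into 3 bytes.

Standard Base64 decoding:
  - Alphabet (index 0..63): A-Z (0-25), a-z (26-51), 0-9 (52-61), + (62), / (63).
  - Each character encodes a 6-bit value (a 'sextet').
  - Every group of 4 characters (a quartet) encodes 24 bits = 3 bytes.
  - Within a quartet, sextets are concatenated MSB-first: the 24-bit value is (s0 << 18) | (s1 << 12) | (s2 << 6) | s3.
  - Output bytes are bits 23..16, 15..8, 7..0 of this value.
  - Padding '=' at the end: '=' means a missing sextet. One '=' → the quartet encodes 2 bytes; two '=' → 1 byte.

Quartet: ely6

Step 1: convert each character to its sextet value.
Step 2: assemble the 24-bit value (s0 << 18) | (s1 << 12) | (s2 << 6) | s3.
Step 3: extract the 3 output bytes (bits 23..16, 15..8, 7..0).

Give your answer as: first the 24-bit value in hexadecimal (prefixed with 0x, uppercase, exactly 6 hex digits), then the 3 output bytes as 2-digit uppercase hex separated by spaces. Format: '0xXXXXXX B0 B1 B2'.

Answer: 0x7A5CBA 7A 5C BA

Derivation:
Sextets: e=30, l=37, y=50, 6=58
24-bit: (30<<18) | (37<<12) | (50<<6) | 58
      = 0x780000 | 0x025000 | 0x000C80 | 0x00003A
      = 0x7A5CBA
Bytes: (v>>16)&0xFF=7A, (v>>8)&0xFF=5C, v&0xFF=BA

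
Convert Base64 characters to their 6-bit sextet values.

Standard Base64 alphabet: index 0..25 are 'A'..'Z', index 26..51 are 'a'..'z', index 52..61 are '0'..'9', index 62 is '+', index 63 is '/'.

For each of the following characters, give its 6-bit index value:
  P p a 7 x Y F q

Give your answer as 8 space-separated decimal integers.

'P': A..Z range, ord('P') − ord('A') = 15
'p': a..z range, 26 + ord('p') − ord('a') = 41
'a': a..z range, 26 + ord('a') − ord('a') = 26
'7': 0..9 range, 52 + ord('7') − ord('0') = 59
'x': a..z range, 26 + ord('x') − ord('a') = 49
'Y': A..Z range, ord('Y') − ord('A') = 24
'F': A..Z range, ord('F') − ord('A') = 5
'q': a..z range, 26 + ord('q') − ord('a') = 42

Answer: 15 41 26 59 49 24 5 42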